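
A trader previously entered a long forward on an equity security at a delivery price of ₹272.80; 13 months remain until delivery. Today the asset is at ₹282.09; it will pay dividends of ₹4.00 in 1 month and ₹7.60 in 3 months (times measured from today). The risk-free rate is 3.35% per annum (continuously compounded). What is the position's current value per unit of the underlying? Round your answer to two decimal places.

₹7.49

PV(remaining dividends) I = 4.00·e^(−0.0335·1/12) + 7.60·e^(−0.0335·3/12) = 11.5255
Current forward F = (S − I)·e^(rT) = (282.09 − 11.5255)·e^(0.0335·13/12) = 270.5645 × 1.036958 = 280.5640
Value (long) = (F − K)·e^(−rT) = (280.5640 − 272.80) × 0.964359 = 7.4873
Value = ₹7.49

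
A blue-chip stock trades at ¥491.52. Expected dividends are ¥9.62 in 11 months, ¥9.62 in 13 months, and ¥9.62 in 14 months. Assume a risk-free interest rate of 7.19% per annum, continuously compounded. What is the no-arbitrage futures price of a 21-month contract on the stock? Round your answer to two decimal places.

¥527.09

PV(dividends) I = 9.62·e^(−0.0719·11/12) + 9.62·e^(−0.0719·13/12) + 9.62·e^(−0.0719·14/12)
I = 9.0064 + 8.8991 + 8.8460 = 26.7515
F = (S − I)·e^(rT) = (491.52 − 26.7515) · e^(0.0719·21/12)
= 464.7685 · e^0.125825 = 464.7685 × 1.134084 = ¥527.09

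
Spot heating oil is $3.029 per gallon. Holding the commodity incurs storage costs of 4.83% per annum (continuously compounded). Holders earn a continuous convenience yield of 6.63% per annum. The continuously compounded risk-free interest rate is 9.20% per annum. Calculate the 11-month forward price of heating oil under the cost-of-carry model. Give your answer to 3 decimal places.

Net carry = r + u − y = 0.0920 + 0.0483 − 0.0663 = 0.0740
F = S·e^((r+u−y)T) = 3.029 · e^(0.0740 × 11/12) = 3.029 · e^0.067833
= 3.029 × 1.070187 = $3.242 per gallon

$3.242 per gallon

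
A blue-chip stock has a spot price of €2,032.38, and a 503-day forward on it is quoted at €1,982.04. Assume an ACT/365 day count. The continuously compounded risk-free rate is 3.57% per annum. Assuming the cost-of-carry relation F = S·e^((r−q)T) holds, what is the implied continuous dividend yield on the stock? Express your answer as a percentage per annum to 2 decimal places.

5.39%

From F = S·e^((r−q)T): (r − q) = ln(F/S)/T
ln(1982.04/2032.38) = ln(0.975231) = -0.025081
(r − q) = -0.025081 / (503/365) = -0.018200
q = r − ln(F/S)/T = 0.0357 + 0.018200 = 0.053900
q = 5.39%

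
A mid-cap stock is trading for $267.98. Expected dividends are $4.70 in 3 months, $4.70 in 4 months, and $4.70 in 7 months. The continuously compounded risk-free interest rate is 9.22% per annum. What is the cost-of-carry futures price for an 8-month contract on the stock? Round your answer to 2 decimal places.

$270.50

PV(dividends) I = 4.70·e^(−0.0922·3/12) + 4.70·e^(−0.0922·4/12) + 4.70·e^(−0.0922·7/12)
I = 4.5929 + 4.5578 + 4.4539 = 13.6046
F = (S − I)·e^(rT) = (267.98 − 13.6046) · e^(0.0922·8/12)
= 254.3754 · e^0.061467 = 254.3754 × 1.063395 = $270.50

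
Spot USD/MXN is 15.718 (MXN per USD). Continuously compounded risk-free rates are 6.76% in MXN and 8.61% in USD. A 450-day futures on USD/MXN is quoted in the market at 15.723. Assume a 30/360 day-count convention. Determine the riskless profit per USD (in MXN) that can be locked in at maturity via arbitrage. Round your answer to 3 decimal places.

0.364 per USD (in MXN)

Fair futures: F* = S·e^(carry·T), with carry = (r_MXN − r_USD) = 0.0676 − 0.0861 = -0.0185
F* = 15.718 · e^(-0.0185 × 450/360) = 15.718 · e^-0.023125 = 15.718 × 0.977140 = 15.3587
Market 15.723 > fair 15.3587: forward overpriced → cash-and-carry (buy spot, short the forward).
At maturity, profit = |F_mkt − F*| = |15.723 − 15.3587| = 0.364 per USD (in MXN)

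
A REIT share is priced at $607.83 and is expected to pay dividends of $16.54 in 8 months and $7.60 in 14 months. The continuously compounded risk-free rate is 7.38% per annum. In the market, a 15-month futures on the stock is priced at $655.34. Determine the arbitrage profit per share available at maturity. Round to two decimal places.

PV(dividends) I = 16.54·e^(−0.0738·8/12) + 7.60·e^(−0.0738·14/12) = 22.7189
Fair futures F* = (S − I)·e^(rT) = (607.83 − 22.7189)·e^0.092250 = 585.1111 × 1.096639 = 641.6557
Market $655.34 > fair 641.6557: forward overpriced → cash-and-carry (borrow at r, buy the stock and collect the dividends, short the forward).
Profit at T = |F_mkt − F*| = |655.34 − 641.6557| = $13.68 per share

$13.68 per share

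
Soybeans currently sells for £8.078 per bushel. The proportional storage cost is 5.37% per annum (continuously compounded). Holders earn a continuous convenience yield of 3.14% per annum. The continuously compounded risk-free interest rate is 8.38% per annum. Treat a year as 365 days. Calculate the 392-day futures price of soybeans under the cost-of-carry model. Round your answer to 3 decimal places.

£9.053 per bushel

Net carry = r + u − y = 0.0838 + 0.0537 − 0.0314 = 0.1061
F = S·e^((r+u−y)T) = 8.078 · e^(0.1061 × 392/365) = 8.078 · e^0.113948
= 8.078 × 1.120694 = £9.053 per bushel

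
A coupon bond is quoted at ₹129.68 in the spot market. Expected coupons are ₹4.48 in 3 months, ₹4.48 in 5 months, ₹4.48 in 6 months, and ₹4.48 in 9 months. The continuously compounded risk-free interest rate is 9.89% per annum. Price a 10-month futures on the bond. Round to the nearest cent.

₹122.26

PV(coupons) I = 4.48·e^(−0.0989·3/12) + 4.48·e^(−0.0989·5/12) + 4.48·e^(−0.0989·6/12) + 4.48·e^(−0.0989·9/12)
I = 4.3706 + 4.2991 + 4.2639 + 4.1597 = 17.0933
F = (S − I)·e^(rT) = (129.68 − 17.0933) · e^(0.0989·10/12)
= 112.5867 · e^0.082417 = 112.5867 × 1.085909 = ₹122.26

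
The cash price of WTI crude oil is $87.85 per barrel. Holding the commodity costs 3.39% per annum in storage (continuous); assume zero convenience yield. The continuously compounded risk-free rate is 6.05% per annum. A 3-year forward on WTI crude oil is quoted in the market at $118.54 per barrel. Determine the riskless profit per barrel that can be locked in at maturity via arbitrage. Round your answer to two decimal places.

Fair forward: F* = S·e^(carry·T), with carry = (r + u) = 0.0605 + 0.0339 = 0.0944
F* = 87.85 · e^(0.0944 × 3) = 87.85 · e^0.283200 = 87.85 × 1.327371 = $116.6095
Market $118.54 > fair $116.6095: forward overpriced → cash-and-carry (buy spot, short the forward).
At maturity, profit = |F_mkt − F*| = |118.54 − 116.6095| = $1.93 per barrel

$1.93 per barrel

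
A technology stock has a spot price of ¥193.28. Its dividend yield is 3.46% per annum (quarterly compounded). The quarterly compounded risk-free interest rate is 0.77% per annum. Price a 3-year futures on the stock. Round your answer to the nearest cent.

¥178.37

F = S · (1+r/4)^(4T) / (1+q/4)^(4T)
= 193.28 × 1.023346 / 1.108883 = 193.28 × 0.922862
F = ¥178.37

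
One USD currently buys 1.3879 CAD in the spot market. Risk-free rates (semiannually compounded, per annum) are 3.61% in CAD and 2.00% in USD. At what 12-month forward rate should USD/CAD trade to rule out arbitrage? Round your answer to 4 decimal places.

By covered interest parity, F = S · (1+r_CAD/2)^(2T) / (1+r_USD/2)^(2T)
= 1.3879 × 1.036426 / 1.020100 = 1.3879 × 1.016004
F = 1.4101 CAD per USD

1.4101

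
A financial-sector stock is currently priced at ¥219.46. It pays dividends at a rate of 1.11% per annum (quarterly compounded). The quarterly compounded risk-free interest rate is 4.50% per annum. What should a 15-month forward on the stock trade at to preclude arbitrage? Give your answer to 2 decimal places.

F = S · (1+r/4)^(4T) / (1+q/4)^(4T)
= 219.46 × 1.057530 / 1.013952 = 219.46 × 1.042978
F = ¥228.89

¥228.89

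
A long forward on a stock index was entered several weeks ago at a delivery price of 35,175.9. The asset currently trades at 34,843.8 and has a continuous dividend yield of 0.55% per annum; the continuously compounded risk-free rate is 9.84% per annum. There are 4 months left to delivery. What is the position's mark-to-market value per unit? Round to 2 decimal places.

739.13

Current fair forward for the remaining 4 months: F = S·e^((r − q)·T), (r − q) = 0.0984 − 0.0055 = 0.0929
F = 34843.8 · e^(0.0929 × 4/12) = 34843.8 × 1.03145112 = 35939.6765
Value of long forward = (F − K)·e^(−rT) = (35939.6765 − 35175.9) · e^(−0.0984·4/12)
= 763.7765 × 0.96773209 = 739.13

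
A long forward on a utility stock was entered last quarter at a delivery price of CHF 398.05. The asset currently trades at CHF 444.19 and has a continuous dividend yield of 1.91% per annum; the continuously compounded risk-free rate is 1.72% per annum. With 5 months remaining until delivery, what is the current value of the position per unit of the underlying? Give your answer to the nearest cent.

Current fair forward for the remaining 5 months: F = S·e^((r − q)·T), (r − q) = 0.0172 − 0.0191 = -0.0019
F = 444.19 · e^(-0.0019 × 5/12) = 444.19 × 0.999209 = 443.8386
Value of long forward = (F − K)·e^(−rT) = (443.8386 − 398.05) · e^(−0.0172·5/12)
= 45.7886 × 0.992859 = 45.46

CHF 45.46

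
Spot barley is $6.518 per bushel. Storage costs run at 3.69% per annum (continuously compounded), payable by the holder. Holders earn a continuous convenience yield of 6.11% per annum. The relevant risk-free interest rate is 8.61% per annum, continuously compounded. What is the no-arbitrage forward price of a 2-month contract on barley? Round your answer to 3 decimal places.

Net carry = r + u − y = 0.0861 + 0.0369 − 0.0611 = 0.0619
F = S·e^((r+u−y)T) = 6.518 · e^(0.0619 × 2/12) = 6.518 · e^0.010317
= 6.518 × 1.010370 = $6.586 per bushel

$6.586 per bushel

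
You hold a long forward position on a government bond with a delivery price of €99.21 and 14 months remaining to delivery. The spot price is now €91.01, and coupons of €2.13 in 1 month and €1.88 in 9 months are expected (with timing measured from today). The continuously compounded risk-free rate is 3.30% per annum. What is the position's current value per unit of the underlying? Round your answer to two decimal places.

PV(remaining coupons) I = 2.13·e^(−0.0330·1/12) + 1.88·e^(−0.0330·9/12) = 3.9582
Current forward F = (S − I)·e^(rT) = (91.01 − 3.9582)·e^(0.0330·14/12) = 87.0518 × 1.039251 = 90.4687
Value (long) = (F − K)·e^(−rT) = (90.4687 − 99.21) × 0.962232 = -8.4112
Value = -€8.41

-€8.41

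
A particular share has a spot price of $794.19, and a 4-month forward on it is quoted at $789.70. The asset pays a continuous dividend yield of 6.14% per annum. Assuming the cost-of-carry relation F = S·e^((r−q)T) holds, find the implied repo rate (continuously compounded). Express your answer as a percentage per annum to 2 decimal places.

4.44%

From F = S·e^((r−q)T): (r − q) = ln(F/S)/T
ln(789.70/794.19) = ln(0.994346) = -0.005670
(r − q) = -0.005670 / (4/12) = -0.017010
r = ln(F/S)/T + q = -0.017010 + 0.0614 = 0.044390
r = 4.44%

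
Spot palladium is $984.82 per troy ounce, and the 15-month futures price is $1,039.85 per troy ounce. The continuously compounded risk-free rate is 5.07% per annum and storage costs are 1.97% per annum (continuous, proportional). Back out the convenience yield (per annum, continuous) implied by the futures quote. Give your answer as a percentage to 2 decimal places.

F = S·e^((r+u−y)T) ⇒ (r+u−y) = ln(F/S)/T
ln(1039.85/984.82) = 0.054373; /T ⇒ 0.043498
y = r + u − ln(F/S)/T = 0.0507 + 0.0197 − 0.043498 = 0.026902
y = 2.69%

2.69%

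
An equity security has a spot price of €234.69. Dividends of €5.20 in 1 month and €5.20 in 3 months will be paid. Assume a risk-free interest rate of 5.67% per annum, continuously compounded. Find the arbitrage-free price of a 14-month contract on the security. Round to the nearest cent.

€239.73

PV(dividends) I = 5.20·e^(−0.0567·1/12) + 5.20·e^(−0.0567·3/12)
I = 5.1755 + 5.1268 = 10.3023
F = (S − I)·e^(rT) = (234.69 − 10.3023) · e^(0.0567·14/12)
= 224.3877 · e^0.066150 = 224.3877 × 1.068387 = €239.73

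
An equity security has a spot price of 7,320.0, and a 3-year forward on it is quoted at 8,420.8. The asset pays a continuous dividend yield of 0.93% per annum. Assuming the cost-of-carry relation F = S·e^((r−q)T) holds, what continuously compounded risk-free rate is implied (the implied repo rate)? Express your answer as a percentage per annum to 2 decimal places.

From F = S·e^((r−q)T): (r − q) = ln(F/S)/T
ln(8420.8/7320.0) = ln(1.150383) = 0.140095
(r − q) = 0.140095 / (3) = 0.046698
r = ln(F/S)/T + q = 0.046698 + 0.0093 = 0.055998
r = 5.60%

5.60%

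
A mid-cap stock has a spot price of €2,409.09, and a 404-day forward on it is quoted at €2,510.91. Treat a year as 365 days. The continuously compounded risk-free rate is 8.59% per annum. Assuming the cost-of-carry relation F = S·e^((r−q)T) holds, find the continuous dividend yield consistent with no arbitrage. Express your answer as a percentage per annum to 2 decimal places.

4.85%

From F = S·e^((r−q)T): (r − q) = ln(F/S)/T
ln(2510.91/2409.09) = ln(1.042265) = 0.041396
(r − q) = 0.041396 / (404/365) = 0.037400
q = r − ln(F/S)/T = 0.0859 − 0.037400 = 0.048500
q = 4.85%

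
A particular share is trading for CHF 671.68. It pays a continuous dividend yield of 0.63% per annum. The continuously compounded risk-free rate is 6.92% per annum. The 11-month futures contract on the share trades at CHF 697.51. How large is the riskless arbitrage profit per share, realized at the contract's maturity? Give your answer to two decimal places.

Fair futures: F* = S·e^(carry·T), with carry = (r − q) = 0.0692 − 0.0063 = 0.0629
F* = 671.68 · e^(0.0629 × 11/12) = 671.68 · e^0.057658 = 671.68 × 1.059353 = CHF 711.5462
Market CHF 697.51 < fair CHF 711.5462: forward underpriced → reverse cash-and-carry (short spot, go long the forward).
At maturity, profit = |F_mkt − F*| = |697.51 − 711.5462| = CHF 14.04 per share

CHF 14.04 per share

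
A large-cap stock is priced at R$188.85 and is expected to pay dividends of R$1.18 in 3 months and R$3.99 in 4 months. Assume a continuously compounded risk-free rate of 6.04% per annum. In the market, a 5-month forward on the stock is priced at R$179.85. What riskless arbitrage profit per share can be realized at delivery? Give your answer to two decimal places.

R$8.61 per share

PV(dividends) I = 1.18·e^(−0.0604·3/12) + 3.99·e^(−0.0604·4/12) = 5.0728
Fair forward F* = (S − I)·e^(rT) = (188.85 − 5.0728)·e^0.025167 = 183.7772 × 1.025486 = 188.4609
Market R$179.85 < fair 188.4609: forward underpriced → reverse cash-and-carry (short the stock, invest proceeds at r, pay the dividends, go long the forward).
Profit at T = |F_mkt − F*| = |179.85 − 188.4609| = R$8.61 per share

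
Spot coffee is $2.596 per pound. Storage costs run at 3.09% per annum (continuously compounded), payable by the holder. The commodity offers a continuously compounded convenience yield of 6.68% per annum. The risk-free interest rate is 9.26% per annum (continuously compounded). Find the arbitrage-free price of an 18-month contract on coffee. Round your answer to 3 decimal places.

Net carry = r + u − y = 0.0926 + 0.0309 − 0.0668 = 0.0567
F = S·e^((r+u−y)T) = 2.596 · e^(0.0567 × 18/12) = 2.596 · e^0.085050
= 2.596 × 1.088772 = $2.826 per pound

$2.826 per pound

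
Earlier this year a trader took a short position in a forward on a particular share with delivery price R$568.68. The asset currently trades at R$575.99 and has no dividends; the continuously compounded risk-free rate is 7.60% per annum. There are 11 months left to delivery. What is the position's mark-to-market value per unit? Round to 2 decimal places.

-R$45.58

Current fair forward for the remaining 11 months: F = S·e^(r·T), r = 0.0760
F = 575.99 · e^(0.0760 × 11/12) = 575.99 × 1.072151 = 617.5483
Value of long forward = (F − K)·e^(−rT) = (617.5483 − 568.68) · e^(−0.0760·11/12)
= 48.8683 × 0.932705 = 45.58
Short position value = −(long value) = -R$45.58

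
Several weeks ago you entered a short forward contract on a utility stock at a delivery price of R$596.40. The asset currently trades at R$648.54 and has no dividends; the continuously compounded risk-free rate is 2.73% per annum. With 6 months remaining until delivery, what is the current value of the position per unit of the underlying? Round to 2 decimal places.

-R$60.23

Current fair forward for the remaining 6 months: F = S·e^(r·T), r = 0.0273
F = 648.54 · e^(0.0273 × 6/12) = 648.54 × 1.013744 = 657.4535
Value of long forward = (F − K)·e^(−rT) = (657.4535 − 596.40) · e^(−0.0273·6/12)
= 61.0535 × 0.986443 = 60.23
Short position value = −(long value) = -R$60.23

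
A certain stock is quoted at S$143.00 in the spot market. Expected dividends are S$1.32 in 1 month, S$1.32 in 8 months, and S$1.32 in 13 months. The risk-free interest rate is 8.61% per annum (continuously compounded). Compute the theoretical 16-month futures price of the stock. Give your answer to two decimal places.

S$156.18

PV(dividends) I = 1.32·e^(−0.0861·1/12) + 1.32·e^(−0.0861·8/12) + 1.32·e^(−0.0861·13/12)
I = 1.3106 + 1.2464 + 1.2024 = 3.7594
F = (S − I)·e^(rT) = (143.00 − 3.7594) · e^(0.0861·16/12)
= 139.2406 · e^0.114800 = 139.2406 × 1.121649 = S$156.18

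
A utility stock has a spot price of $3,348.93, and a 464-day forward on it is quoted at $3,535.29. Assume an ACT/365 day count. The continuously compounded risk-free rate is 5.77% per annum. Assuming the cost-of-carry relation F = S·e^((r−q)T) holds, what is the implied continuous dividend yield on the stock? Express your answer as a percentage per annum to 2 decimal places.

From F = S·e^((r−q)T): (r − q) = ln(F/S)/T
ln(3535.29/3348.93) = ln(1.055648) = 0.054155
(r − q) = 0.054155 / (464/365) = 0.042600
q = r − ln(F/S)/T = 0.0577 − 0.042600 = 0.015100
q = 1.51%

1.51%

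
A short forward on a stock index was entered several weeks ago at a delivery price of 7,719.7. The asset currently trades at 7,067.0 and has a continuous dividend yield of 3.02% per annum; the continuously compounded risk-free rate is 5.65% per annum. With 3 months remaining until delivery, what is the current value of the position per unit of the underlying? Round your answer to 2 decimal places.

597.58

Current fair forward for the remaining 3 months: F = S·e^((r − q)·T), (r − q) = 0.0565 − 0.0302 = 0.0263
F = 7067.0 · e^(0.0263 × 3/12) = 7067.0 × 1.00659666 = 7113.6186
Value of long forward = (F − K)·e^(−rT) = (7113.6186 − 7719.7) · e^(−0.0565·3/12)
= -606.0814 × 0.98597429 = -597.58
Short position value = −(long value) = 597.58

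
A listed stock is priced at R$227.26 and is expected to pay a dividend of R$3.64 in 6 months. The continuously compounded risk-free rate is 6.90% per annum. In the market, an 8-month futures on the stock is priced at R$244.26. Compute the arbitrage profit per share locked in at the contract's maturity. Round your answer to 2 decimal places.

PV(dividends) I = 3.64·e^(−0.0690·6/12) = 3.5166
Fair futures F* = (S − I)·e^(rT) = (227.26 − 3.5166)·e^0.046000 = 223.7434 × 1.047074 = 234.2759
Market R$244.26 > fair 234.2759: forward overpriced → cash-and-carry (borrow at r, buy the stock and collect the dividends, short the forward).
Profit at T = |F_mkt − F*| = |244.26 − 234.2759| = R$9.98 per share

R$9.98 per share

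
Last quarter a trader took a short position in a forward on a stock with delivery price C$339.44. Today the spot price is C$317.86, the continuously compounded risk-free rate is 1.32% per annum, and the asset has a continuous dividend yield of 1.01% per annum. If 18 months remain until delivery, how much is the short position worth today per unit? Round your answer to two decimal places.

C$19.70

Current fair forward for the remaining 18 months: F = S·e^((r − q)·T), (r − q) = 0.0132 − 0.0101 = 0.0031
F = 317.86 · e^(0.0031 × 18/12) = 317.86 × 1.004661 = 319.3415
Value of long forward = (F − K)·e^(−rT) = (319.3415 − 339.44) · e^(−0.0132·18/12)
= -20.0985 × 0.980395 = -19.70
Short position value = −(long value) = C$19.70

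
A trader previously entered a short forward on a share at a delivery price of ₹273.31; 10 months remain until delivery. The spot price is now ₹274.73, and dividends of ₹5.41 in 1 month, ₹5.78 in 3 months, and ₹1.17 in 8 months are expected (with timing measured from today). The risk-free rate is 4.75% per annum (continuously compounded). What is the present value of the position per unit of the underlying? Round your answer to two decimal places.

PV(remaining dividends) I = 5.41·e^(−0.0475·1/12) + 5.78·e^(−0.0475·3/12) + 1.17·e^(−0.0475·8/12) = 12.2339
Current forward F = (S − I)·e^(rT) = (274.73 − 12.2339)·e^(0.0475·10/12) = 262.4961 × 1.040377 = 273.0949
Value (long) = (F − K)·e^(−rT) = (273.0949 − 273.31) × 0.961190 = -0.2068
Short position value = −(long value) = ₹0.21

₹0.21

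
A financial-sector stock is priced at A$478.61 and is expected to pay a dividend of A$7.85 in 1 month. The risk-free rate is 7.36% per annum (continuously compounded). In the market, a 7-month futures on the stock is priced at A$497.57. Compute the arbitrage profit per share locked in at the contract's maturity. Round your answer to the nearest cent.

A$6.11 per share

PV(dividends) I = 7.85·e^(−0.0736·1/12) = 7.8020
Fair futures F* = (S − I)·e^(rT) = (478.61 − 7.8020)·e^0.042933 = 470.8080 × 1.043868 = 491.4614
Market A$497.57 > fair 491.4614: forward overpriced → cash-and-carry (borrow at r, buy the stock and collect the dividends, short the forward).
Profit at T = |F_mkt − F*| = |497.57 − 491.4614| = A$6.11 per share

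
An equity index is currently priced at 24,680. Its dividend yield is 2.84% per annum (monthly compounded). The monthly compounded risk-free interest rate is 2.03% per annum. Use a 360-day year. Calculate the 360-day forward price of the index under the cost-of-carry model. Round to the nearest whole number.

24,481

F = S · (1+r/12)^(12T) / (1+q/12)^(12T)
= 24680 × 1.020490 / 1.028773 = 24680 × 0.991949
F = 24,481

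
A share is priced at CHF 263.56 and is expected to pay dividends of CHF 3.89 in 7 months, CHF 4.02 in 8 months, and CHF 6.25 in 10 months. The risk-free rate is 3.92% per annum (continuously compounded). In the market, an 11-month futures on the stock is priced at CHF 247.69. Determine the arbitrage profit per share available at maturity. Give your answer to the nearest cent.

PV(dividends) I = 3.89·e^(−0.0392·7/12) + 4.02·e^(−0.0392·8/12) + 6.25·e^(−0.0392·10/12) = 13.7675
Fair futures F* = (S − I)·e^(rT) = (263.56 − 13.7675)·e^0.035933 = 249.7925 × 1.036586 = 258.9314
Market CHF 247.69 < fair 258.9314: forward underpriced → reverse cash-and-carry (short the stock, invest proceeds at r, pay the dividends, go long the forward).
Profit at T = |F_mkt − F*| = |247.69 − 258.9314| = CHF 11.24 per share

CHF 11.24 per share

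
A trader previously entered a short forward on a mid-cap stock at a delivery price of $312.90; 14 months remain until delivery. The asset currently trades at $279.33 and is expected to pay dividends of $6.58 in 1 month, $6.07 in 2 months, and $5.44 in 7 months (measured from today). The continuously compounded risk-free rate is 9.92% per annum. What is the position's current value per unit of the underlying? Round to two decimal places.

PV(remaining dividends) I = 6.58·e^(−0.0992·1/12) + 6.07·e^(−0.0992·2/12) + 5.44·e^(−0.0992·7/12) = 17.6304
Current forward F = (S − I)·e^(rT) = (279.33 − 17.6304)·e^(0.0992·14/12) = 261.6996 × 1.122696 = 293.8091
Value (long) = (F − K)·e^(−rT) = (293.8091 − 312.90) × 0.890713 = -17.0045
Short position value = −(long value) = $17.00

$17.00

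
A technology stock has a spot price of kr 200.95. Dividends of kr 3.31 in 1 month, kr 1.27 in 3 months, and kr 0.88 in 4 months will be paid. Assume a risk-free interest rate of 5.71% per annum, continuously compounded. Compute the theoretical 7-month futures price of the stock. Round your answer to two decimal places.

kr 202.16

PV(dividends) I = 3.31·e^(−0.0571·1/12) + 1.27·e^(−0.0571·3/12) + 0.88·e^(−0.0571·4/12)
I = 3.2943 + 1.2520 + 0.8634 = 5.4097
F = (S − I)·e^(rT) = (200.95 − 5.4097) · e^(0.0571·7/12)
= 195.5403 · e^0.033308 = 195.5403 × 1.033869 = kr 202.16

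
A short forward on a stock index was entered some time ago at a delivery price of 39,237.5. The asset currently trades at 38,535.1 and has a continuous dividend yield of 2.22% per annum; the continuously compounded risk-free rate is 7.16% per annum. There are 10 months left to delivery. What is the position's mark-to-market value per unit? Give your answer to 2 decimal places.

Current fair forward for the remaining 10 months: F = S·e^((r − q)·T), (r − q) = 0.0716 − 0.0222 = 0.0494
F = 38535.1 · e^(0.0494 × 10/12) = 38535.1 × 1.04202576 = 40154.5669
Value of long forward = (F − K)·e^(−rT) = (40154.5669 − 39237.5) · e^(−0.0716·10/12)
= 917.0669 × 0.94207851 = 863.95
Short position value = −(long value) = -863.95

-863.95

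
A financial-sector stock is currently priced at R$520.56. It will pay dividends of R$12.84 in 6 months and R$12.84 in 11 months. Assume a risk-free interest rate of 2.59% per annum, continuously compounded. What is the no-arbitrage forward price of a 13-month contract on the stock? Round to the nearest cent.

R$509.44

PV(dividends) I = 12.84·e^(−0.0259·6/12) + 12.84·e^(−0.0259·11/12)
I = 12.6748 + 12.5387 = 25.2135
F = (S − I)·e^(rT) = (520.56 − 25.2135) · e^(0.0259·13/12)
= 495.3465 · e^0.028058 = 495.3465 × 1.028455 = R$509.44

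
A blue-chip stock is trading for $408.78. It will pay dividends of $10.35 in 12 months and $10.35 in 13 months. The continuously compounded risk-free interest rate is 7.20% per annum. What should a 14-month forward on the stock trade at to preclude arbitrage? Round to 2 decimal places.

PV(dividends) I = 10.35·e^(−0.0720·12/12) + 10.35·e^(−0.0720·13/12)
I = 9.6310 + 9.5734 = 19.2044
F = (S − I)·e^(rT) = (408.78 − 19.2044) · e^(0.0720·14/12)
= 389.5756 · e^0.084000 = 389.5756 × 1.087629 = $423.71

$423.71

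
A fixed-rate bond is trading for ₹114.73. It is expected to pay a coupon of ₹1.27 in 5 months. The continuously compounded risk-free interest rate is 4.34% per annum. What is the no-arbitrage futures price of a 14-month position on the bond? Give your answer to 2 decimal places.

₹119.38

PV(coupons) I = 1.27·e^(−0.0434·5/12)
I = 1.2472
F = (S − I)·e^(rT) = (114.73 − 1.2472) · e^(0.0434·14/12)
= 113.4828 · e^0.050633 = 113.4828 × 1.051937 = ₹119.38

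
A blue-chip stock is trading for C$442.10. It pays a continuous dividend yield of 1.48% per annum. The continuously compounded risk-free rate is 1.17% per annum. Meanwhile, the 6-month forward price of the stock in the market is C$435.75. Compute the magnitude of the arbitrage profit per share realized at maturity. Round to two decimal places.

Fair forward: F* = S·e^(carry·T), with carry = (r − q) = 0.0117 − 0.0148 = -0.0031
F* = 442.10 · e^(-0.0031 × 6/12) = 442.10 · e^-0.001550 = 442.10 × 0.998451 = C$441.4152
Market C$435.75 < fair C$441.4152: forward underpriced → reverse cash-and-carry (short spot, go long the forward).
At maturity, profit = |F_mkt − F*| = |435.75 − 441.4152| = C$5.67 per share

C$5.67 per share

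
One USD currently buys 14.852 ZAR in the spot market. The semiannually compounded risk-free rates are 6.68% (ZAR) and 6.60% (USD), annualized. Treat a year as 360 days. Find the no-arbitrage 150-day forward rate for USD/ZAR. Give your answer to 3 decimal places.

14.857

By covered interest parity, F = S · (1+r_ZAR/2)^(2T) / (1+r_USD/2)^(2T)
= 14.852 × 1.027757 / 1.027425 = 14.852 × 1.000323
F = 14.857 ZAR per USD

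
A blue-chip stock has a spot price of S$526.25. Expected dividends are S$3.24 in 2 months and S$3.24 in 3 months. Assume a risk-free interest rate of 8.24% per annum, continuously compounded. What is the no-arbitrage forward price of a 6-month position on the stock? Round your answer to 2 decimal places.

PV(dividends) I = 3.24·e^(−0.0824·2/12) + 3.24·e^(−0.0824·3/12)
I = 3.1958 + 3.1739 = 6.3697
F = (S − I)·e^(rT) = (526.25 − 6.3697) · e^(0.0824·6/12)
= 519.8803 · e^0.041200 = 519.8803 × 1.042060 = S$541.75

S$541.75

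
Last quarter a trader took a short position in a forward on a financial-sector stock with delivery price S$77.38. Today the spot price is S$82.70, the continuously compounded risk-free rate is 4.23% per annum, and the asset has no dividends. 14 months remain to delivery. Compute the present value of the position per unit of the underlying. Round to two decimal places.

Current fair forward for the remaining 14 months: F = S·e^(r·T), r = 0.0423
F = 82.70 · e^(0.0423 × 14/12) = 82.70 × 1.050588 = 86.8836
Value of long forward = (F − K)·e^(−rT) = (86.8836 − 77.38) · e^(−0.0423·14/12)
= 9.5036 × 0.951848 = 9.05
Short position value = −(long value) = -S$9.05

-S$9.05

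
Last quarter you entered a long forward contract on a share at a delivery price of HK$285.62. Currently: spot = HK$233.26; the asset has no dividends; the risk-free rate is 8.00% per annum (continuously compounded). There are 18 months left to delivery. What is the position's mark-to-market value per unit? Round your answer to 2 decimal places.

Current fair forward for the remaining 18 months: F = S·e^(r·T), r = 0.0800
F = 233.26 · e^(0.0800 × 18/12) = 233.26 × 1.127497 = 263.0000
Value of long forward = (F − K)·e^(−rT) = (263.0000 − 285.62) · e^(−0.0800·18/12)
= -22.6200 × 0.886920 = -20.06

-HK$20.06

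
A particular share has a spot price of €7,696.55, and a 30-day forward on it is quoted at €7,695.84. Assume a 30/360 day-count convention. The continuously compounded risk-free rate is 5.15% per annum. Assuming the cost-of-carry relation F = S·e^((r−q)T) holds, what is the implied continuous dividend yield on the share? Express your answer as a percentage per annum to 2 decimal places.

From F = S·e^((r−q)T): (r − q) = ln(F/S)/T
ln(7695.84/7696.55) = ln(0.999908) = -0.000092
(r − q) = -0.000092 / (30/360) = -0.001104
q = r − ln(F/S)/T = 0.0515 + 0.001104 = 0.052604
q = 5.26%

5.26%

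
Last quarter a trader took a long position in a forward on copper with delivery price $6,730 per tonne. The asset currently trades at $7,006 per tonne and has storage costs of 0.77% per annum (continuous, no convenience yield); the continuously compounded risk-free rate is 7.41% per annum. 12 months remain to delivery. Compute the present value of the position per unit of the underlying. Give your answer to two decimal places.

Current fair forward for the remaining 12 months: F = S·e^((r + u)·T), (r + u) = 0.0741 + 0.0077 = 0.0818
F = 7006 · e^(0.0818 × 12/12) = 7006 × 1.08523874 = 7603.1826
Value of long forward = (F − K)·e^(−rT) = (7603.1826 − 6730) · e^(−0.0741·12/12)
= 873.1826 × 0.92857883 = 810.82

$810.82 per tonne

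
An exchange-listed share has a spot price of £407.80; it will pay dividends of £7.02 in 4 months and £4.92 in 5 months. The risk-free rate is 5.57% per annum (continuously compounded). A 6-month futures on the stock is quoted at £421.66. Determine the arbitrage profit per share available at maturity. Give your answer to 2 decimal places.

£14.37 per share

PV(dividends) I = 7.02·e^(−0.0557·4/12) + 4.92·e^(−0.0557·5/12) = 11.6980
Fair futures F* = (S − I)·e^(rT) = (407.80 − 11.6980)·e^0.027850 = 396.1020 × 1.028241 = 407.2883
Market £421.66 > fair 407.2883: forward overpriced → cash-and-carry (borrow at r, buy the stock and collect the dividends, short the forward).
Profit at T = |F_mkt − F*| = |421.66 − 407.2883| = £14.37 per share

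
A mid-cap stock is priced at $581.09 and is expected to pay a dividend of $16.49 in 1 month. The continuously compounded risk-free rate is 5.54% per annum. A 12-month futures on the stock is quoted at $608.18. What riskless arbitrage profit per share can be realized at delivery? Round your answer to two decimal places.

$11.34 per share

PV(dividends) I = 16.49·e^(−0.0554·1/12) = 16.4140
Fair futures F* = (S − I)·e^(rT) = (581.09 − 16.4140)·e^0.055400 = 564.6760 × 1.056963 = 596.8416
Market $608.18 > fair 596.8416: forward overpriced → cash-and-carry (borrow at r, buy the stock and collect the dividends, short the forward).
Profit at T = |F_mkt − F*| = |608.18 − 596.8416| = $11.34 per share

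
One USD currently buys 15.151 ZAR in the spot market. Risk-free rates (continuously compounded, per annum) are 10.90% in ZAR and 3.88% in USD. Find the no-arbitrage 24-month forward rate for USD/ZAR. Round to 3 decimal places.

F = S·e^((r_ZAR − r_USD)T) = 15.151 · e^((0.1090 − 0.0388) × 24/12)
= 15.151 · e^0.140400 = 15.151 × 1.150734
F = 17.435 ZAR per USD

17.435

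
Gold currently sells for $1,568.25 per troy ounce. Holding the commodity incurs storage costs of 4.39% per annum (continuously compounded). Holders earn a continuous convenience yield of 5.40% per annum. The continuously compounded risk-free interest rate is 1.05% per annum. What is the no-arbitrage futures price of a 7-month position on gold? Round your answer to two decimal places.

$1,568.62 per troy ounce

Net carry = r + u − y = 0.0105 + 0.0439 − 0.0540 = 0.0004
F = S·e^((r+u−y)T) = 1568.25 · e^(0.0004 × 7/12) = 1568.25 · e^0.00023333
= 1568.25 × 1.00023336 = $1,568.62 per troy ounce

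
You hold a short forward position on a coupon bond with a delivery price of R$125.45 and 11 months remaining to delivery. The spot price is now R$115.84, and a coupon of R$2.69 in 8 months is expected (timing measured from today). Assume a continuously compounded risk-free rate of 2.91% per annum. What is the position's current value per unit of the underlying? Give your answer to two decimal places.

PV(remaining coupons) I = 2.69·e^(−0.0291·8/12) = 2.6383
Current forward F = (S − I)·e^(rT) = (115.84 − 2.6383)·e^(0.0291·11/12) = 113.2017 × 1.027034 = 116.2620
Value (long) = (F − K)·e^(−rT) = (116.2620 − 125.45) × 0.973678 = -8.9462
Short position value = −(long value) = R$8.95

R$8.95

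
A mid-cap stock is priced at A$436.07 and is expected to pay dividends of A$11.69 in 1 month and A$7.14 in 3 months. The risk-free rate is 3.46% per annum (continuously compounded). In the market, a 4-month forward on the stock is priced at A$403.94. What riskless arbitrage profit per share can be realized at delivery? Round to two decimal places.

A$18.24 per share

PV(dividends) I = 11.69·e^(−0.0346·1/12) + 7.14·e^(−0.0346·3/12) = 18.7348
Fair forward F* = (S − I)·e^(rT) = (436.07 − 18.7348)·e^0.011533 = 417.3352 × 1.011600 = 422.1763
Market A$403.94 < fair 422.1763: forward underpriced → reverse cash-and-carry (short the stock, invest proceeds at r, pay the dividends, go long the forward).
Profit at T = |F_mkt − F*| = |403.94 − 422.1763| = A$18.24 per share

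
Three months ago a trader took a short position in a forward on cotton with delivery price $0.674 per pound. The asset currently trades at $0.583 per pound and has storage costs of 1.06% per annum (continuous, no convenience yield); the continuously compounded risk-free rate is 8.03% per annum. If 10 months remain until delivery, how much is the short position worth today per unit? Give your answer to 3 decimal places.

Current fair forward for the remaining 10 months: F = S·e^((r + u)·T), (r + u) = 0.0803 + 0.0106 = 0.0909
F = 0.583 · e^(0.0909 × 10/12) = 0.583 × 1.078693 = 0.6289
Value of long forward = (F − K)·e^(−rT) = (0.6289 − 0.674) · e^(−0.0803·10/12)
= -0.0451 × 0.935273 = -0.042
Short position value = −(long value) = $0.042

$0.042 per pound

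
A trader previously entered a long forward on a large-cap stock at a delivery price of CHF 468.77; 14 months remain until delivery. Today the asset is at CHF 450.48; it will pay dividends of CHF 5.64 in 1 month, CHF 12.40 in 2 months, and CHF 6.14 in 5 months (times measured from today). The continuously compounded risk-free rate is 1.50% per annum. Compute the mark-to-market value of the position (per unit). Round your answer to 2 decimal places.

-CHF 34.26

PV(remaining dividends) I = 5.64·e^(−0.0150·1/12) + 12.40·e^(−0.0150·2/12) + 6.14·e^(−0.0150·5/12) = 24.1037
Current forward F = (S − I)·e^(rT) = (450.48 − 24.1037)·e^(0.0150·14/12) = 426.3763 × 1.017654 = 433.9035
Value (long) = (F − K)·e^(−rT) = (433.9035 − 468.77) × 0.982652 = -34.2616
Value = -CHF 34.26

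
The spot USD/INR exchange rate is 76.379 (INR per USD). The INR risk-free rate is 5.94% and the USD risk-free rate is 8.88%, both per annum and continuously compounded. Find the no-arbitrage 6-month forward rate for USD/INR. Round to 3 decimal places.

F = S·e^((r_INR − r_USD)T) = 76.379 · e^((0.0594 − 0.0888) × 6/12)
= 76.379 · e^-0.014700 = 76.379 × 0.985408
F = 75.264 INR per USD

75.264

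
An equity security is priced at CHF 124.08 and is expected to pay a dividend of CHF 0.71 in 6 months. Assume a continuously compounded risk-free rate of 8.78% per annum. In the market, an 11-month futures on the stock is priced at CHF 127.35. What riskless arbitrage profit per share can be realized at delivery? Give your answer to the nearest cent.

PV(dividends) I = 0.71·e^(−0.0878·6/12) = 0.6795
Fair futures F* = (S − I)·e^(rT) = (124.08 − 0.6795)·e^0.080483 = 123.4005 × 1.083810 = 133.7427
Market CHF 127.35 < fair 133.7427: forward underpriced → reverse cash-and-carry (short the stock, invest proceeds at r, pay the dividends, go long the forward).
Profit at T = |F_mkt − F*| = |127.35 − 133.7427| = CHF 6.39 per share

CHF 6.39 per share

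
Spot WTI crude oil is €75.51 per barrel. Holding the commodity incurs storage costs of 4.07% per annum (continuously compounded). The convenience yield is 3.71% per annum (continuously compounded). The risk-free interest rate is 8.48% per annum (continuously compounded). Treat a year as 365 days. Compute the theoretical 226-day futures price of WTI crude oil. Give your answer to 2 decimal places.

Net carry = r + u − y = 0.0848 + 0.0407 − 0.0371 = 0.0884
F = S·e^((r+u−y)T) = 75.51 · e^(0.0884 × 226/365) = 75.51 · e^0.054735
= 75.51 × 1.056261 = €79.76 per barrel

€79.76 per barrel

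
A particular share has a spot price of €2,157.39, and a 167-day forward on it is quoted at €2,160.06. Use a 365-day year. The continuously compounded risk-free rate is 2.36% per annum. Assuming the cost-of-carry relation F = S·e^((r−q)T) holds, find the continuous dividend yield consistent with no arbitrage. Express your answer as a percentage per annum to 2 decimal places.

2.09%

From F = S·e^((r−q)T): (r − q) = ln(F/S)/T
ln(2160.06/2157.39) = ln(1.001238) = 0.001237
(r − q) = 0.001237 / (167/365) = 0.002704
q = r − ln(F/S)/T = 0.0236 − 0.002704 = 0.020896
q = 2.09%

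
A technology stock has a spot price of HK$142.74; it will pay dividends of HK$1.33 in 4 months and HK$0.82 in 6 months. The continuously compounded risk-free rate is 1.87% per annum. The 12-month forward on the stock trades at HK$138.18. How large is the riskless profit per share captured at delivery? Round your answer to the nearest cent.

PV(dividends) I = 1.33·e^(−0.0187·4/12) + 0.82·e^(−0.0187·6/12) = 2.1341
Fair forward F* = (S − I)·e^(rT) = (142.74 − 2.1341)·e^0.018700 = 140.6059 × 1.018876 = 143.2600
Market HK$138.18 < fair 143.2600: forward underpriced → reverse cash-and-carry (short the stock, invest proceeds at r, pay the dividends, go long the forward).
Profit at T = |F_mkt − F*| = |138.18 − 143.2600| = HK$5.08 per share

HK$5.08 per share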